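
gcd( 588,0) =588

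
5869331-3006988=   2862343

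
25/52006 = 25/52006  =  0.00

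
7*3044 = 21308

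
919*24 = 22056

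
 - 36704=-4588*8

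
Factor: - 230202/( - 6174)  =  3^2 * 7^( - 1 )*29^1 = 261/7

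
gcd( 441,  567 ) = 63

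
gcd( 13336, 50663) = 1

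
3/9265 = 3/9265  =  0.00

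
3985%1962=61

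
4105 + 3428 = 7533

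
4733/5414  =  4733/5414 = 0.87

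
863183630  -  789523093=73660537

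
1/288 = 1/288 = 0.00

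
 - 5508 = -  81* 68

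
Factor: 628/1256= 2^(-1 )  =  1/2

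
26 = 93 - 67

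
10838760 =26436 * 410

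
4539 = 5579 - 1040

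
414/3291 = 138/1097 = 0.13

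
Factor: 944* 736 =2^9*23^1*59^1= 694784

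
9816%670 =436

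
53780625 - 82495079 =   -  28714454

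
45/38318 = 45/38318=0.00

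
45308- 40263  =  5045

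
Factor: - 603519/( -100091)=609/101 = 3^1*7^1*29^1*101^( - 1 )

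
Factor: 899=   29^1*31^1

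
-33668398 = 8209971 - 41878369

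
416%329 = 87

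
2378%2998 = 2378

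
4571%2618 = 1953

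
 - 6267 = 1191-7458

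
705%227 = 24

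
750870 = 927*810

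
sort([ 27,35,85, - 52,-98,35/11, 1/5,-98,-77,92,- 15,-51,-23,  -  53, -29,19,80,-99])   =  [-99, - 98,-98, -77,-53,  -  52,-51,  -  29, - 23,  -  15, 1/5,35/11,  19,27, 35,80,85,92]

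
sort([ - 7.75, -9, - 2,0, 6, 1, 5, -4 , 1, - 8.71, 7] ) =[-9,-8.71,-7.75, - 4 , - 2,0,1, 1, 5,6, 7 ]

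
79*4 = 316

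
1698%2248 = 1698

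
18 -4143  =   - 4125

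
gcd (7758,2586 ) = 2586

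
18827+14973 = 33800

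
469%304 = 165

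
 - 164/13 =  - 164/13 = -12.62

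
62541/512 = 62541/512 = 122.15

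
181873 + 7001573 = 7183446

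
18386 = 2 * 9193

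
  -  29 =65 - 94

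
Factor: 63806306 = 2^1 * 31903153^1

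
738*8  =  5904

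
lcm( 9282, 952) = 37128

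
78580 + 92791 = 171371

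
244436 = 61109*4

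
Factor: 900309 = 3^1*73^1*4111^1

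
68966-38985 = 29981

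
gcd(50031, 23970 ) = 51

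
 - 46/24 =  - 2 + 1/12 = - 1.92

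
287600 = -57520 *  (-5)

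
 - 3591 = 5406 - 8997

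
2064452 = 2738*754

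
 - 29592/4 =- 7398 = - 7398.00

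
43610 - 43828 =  - 218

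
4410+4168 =8578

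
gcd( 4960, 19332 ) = 4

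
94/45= 94/45 = 2.09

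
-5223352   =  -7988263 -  - 2764911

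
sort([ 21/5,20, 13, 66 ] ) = [21/5 , 13, 20,66 ] 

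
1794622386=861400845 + 933221541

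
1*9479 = 9479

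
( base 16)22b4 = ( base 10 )8884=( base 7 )34621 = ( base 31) 97i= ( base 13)4075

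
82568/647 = 82568/647 = 127.62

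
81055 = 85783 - 4728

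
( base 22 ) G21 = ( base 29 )97h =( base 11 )5941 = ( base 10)7789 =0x1e6d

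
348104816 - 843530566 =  - 495425750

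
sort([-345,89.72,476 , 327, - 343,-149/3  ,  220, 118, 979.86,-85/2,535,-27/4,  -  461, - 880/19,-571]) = [ - 571 , -461,-345, - 343, - 149/3,-880/19,-85/2, - 27/4,89.72, 118,220,327,476 , 535 , 979.86 ] 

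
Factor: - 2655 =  - 3^2 * 5^1*59^1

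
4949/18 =4949/18 = 274.94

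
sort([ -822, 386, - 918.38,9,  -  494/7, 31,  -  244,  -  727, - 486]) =[ - 918.38, - 822,  -  727, - 486, - 244, - 494/7, 9, 31, 386]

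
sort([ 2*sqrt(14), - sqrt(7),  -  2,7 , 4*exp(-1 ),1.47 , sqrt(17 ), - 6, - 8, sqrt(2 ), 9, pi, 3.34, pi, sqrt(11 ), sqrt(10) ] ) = [-8,-6,-sqrt(7 ) , - 2, sqrt ( 2 ),1.47, 4*exp(- 1 ) , pi, pi,sqrt(10 ), sqrt(11), 3.34, sqrt( 17), 7, 2*sqrt ( 14 ), 9]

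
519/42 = 12 + 5/14 = 12.36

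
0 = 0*3437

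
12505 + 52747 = 65252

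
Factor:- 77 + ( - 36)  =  - 113^1 = - 113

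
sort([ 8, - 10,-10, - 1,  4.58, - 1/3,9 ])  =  [ - 10, -10, - 1, - 1/3,4.58, 8,9]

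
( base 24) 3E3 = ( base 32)20j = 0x813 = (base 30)28r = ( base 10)2067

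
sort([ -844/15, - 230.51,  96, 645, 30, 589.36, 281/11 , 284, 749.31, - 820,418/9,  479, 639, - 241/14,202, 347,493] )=[-820, - 230.51, - 844/15, - 241/14,  281/11 , 30,418/9, 96,202, 284, 347,479,493,  589.36, 639,645,749.31 ]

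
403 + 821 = 1224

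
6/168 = 1/28 = 0.04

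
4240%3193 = 1047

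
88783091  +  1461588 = 90244679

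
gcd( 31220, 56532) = 28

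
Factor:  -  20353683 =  - 3^1 * 7^1*  277^1*3499^1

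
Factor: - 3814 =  - 2^1 * 1907^1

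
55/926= 55/926=0.06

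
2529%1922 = 607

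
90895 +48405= 139300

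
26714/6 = 4452 + 1/3 = 4452.33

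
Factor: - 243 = - 3^5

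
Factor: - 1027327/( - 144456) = 2^(-3)*3^( - 1 ) * 7^1*13^(-1 )  *17^1*89^1*97^1*463^( - 1)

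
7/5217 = 7/5217 = 0.00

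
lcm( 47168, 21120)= 1415040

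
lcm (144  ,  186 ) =4464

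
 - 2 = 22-24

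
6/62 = 3/31 = 0.10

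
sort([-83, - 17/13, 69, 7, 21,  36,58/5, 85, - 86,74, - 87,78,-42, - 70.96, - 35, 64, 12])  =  [ - 87, - 86 ,  -  83, - 70.96, - 42, - 35, - 17/13,7,58/5, 12, 21, 36, 64, 69 , 74, 78, 85]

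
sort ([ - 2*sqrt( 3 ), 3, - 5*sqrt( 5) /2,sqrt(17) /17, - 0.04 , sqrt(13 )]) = [ - 5*sqrt( 5) /2, - 2*sqrt( 3),-0.04,sqrt(17)/17,3 , sqrt( 13 )]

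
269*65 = 17485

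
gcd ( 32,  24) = 8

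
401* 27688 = 11102888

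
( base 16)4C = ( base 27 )2m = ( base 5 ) 301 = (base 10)76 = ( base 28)2k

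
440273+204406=644679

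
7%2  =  1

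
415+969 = 1384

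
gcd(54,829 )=1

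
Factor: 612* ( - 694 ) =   -  2^3*3^2*17^1*347^1 = - 424728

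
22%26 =22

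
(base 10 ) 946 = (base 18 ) 2ga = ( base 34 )rs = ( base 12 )66A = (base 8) 1662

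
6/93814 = 3/46907 = 0.00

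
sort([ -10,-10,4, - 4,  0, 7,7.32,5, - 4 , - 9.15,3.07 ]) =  [  -  10, - 10, - 9.15, - 4, - 4, 0,  3.07, 4,5 , 7,7.32 ]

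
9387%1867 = 52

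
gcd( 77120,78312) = 8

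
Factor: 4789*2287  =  2287^1*4789^1 = 10952443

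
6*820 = 4920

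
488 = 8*61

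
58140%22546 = 13048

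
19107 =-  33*( - 579)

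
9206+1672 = 10878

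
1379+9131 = 10510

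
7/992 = 7/992 = 0.01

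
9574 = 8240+1334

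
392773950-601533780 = -208759830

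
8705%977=889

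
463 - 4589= - 4126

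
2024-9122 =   -  7098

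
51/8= 51/8 =6.38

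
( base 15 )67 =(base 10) 97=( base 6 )241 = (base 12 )81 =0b1100001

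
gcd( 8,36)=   4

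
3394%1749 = 1645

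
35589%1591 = 587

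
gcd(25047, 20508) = 3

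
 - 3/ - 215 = 3/215 = 0.01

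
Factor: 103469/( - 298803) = - 3^( - 1)*103^( - 1 )*107^1 =- 107/309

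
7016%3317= 382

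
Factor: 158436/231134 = 486/709 = 2^1*3^5*709^( - 1)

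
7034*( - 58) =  - 407972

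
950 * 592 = 562400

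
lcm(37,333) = 333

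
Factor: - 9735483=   -  3^1*283^1*11467^1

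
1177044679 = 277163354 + 899881325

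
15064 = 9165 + 5899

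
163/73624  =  163/73624 = 0.00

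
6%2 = 0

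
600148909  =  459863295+140285614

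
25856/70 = 12928/35 = 369.37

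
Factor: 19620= 2^2*3^2 * 5^1* 109^1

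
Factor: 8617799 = 8617799^1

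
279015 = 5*55803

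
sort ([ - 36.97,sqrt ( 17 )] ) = [-36.97 , sqrt( 17) ]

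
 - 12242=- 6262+  -  5980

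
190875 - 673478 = - 482603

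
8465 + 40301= 48766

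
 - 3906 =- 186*21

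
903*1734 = 1565802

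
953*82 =78146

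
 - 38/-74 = 19/37=0.51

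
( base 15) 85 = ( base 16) 7d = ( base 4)1331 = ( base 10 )125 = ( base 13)98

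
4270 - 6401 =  -2131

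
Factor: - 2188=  - 2^2 *547^1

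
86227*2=172454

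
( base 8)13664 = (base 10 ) 6068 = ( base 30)6M8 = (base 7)23456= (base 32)5TK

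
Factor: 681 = 3^1 *227^1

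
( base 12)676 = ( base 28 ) 162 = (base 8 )1672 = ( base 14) 4C2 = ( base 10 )954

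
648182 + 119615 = 767797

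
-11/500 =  - 11/500 = - 0.02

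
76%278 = 76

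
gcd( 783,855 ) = 9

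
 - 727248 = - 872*834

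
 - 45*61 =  - 2745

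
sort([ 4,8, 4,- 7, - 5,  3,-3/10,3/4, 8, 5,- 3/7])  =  [ - 7, - 5, - 3/7,- 3/10,3/4,3, 4, 4,5, 8,8 ]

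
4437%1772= 893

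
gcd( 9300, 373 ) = 1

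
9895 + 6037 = 15932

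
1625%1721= 1625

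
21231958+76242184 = 97474142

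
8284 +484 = 8768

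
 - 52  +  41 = -11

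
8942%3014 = 2914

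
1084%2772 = 1084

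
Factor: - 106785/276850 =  - 27/70 = - 2^( - 1 )*3^3*5^( - 1 )*7^(  -  1)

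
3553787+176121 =3729908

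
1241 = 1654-413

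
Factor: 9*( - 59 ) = -531=-3^2*59^1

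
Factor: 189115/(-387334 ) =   -  2^( - 1) * 5^1*19^ (-1 )*109^1*347^1 *10193^( - 1)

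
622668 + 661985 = 1284653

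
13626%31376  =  13626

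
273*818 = 223314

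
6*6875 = 41250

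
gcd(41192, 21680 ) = 2168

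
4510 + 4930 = 9440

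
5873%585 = 23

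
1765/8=220 + 5/8=220.62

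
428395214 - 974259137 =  - 545863923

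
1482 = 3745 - 2263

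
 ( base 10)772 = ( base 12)544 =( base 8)1404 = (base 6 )3324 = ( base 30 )pm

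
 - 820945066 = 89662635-910607701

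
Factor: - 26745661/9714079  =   - 101^( - 1)*96179^( - 1 )*26745661^1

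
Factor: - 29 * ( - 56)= 1624 = 2^3 * 7^1*29^1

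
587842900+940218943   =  1528061843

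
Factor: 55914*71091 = 3974982174 = 2^1*3^4*2633^1 * 9319^1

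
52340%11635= 5800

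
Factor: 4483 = 4483^1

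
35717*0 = 0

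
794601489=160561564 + 634039925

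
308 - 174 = 134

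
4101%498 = 117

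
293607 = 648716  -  355109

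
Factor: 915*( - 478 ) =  - 437370 = - 2^1*3^1*5^1*61^1*239^1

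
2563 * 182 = 466466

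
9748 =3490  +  6258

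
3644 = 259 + 3385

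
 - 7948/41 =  - 7948/41 =- 193.85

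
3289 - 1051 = 2238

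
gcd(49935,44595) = 15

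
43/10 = 43/10 = 4.30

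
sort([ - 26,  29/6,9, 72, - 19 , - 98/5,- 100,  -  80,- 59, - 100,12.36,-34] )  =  [-100,  -  100 , - 80, - 59, - 34, - 26, - 98/5,-19 , 29/6,9 , 12.36, 72]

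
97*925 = 89725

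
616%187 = 55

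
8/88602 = 4/44301 = 0.00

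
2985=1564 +1421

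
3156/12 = 263 = 263.00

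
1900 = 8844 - 6944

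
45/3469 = 45/3469 = 0.01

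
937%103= 10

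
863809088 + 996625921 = 1860435009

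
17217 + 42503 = 59720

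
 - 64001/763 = - 9143/109 =- 83.88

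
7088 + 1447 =8535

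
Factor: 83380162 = 2^1*29^1*47^1*73^1*419^1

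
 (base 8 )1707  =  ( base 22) 1LL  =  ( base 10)967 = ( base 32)u7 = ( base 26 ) 1b5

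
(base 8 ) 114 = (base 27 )2m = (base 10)76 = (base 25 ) 31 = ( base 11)6a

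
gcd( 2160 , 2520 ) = 360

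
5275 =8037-2762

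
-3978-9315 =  - 13293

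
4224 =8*528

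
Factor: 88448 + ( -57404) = 31044 = 2^2* 3^1*13^1*199^1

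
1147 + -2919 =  - 1772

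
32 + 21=53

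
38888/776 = 50 + 11/97 = 50.11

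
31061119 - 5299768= 25761351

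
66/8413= 66/8413= 0.01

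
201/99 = 2 + 1/33=2.03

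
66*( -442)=  -  29172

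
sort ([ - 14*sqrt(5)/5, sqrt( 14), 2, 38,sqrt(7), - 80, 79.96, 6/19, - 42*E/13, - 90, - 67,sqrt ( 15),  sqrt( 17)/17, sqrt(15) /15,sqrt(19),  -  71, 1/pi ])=[ - 90, - 80, - 71, -67, - 42*E/13, -14*sqrt(5)/5, sqrt (17)/17, sqrt(15 )/15,  6/19, 1/pi,2 , sqrt(7),sqrt(14), sqrt(15),sqrt( 19),38, 79.96] 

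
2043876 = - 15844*(-129)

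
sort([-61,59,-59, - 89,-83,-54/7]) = [-89, - 83,-61, - 59,-54/7,59]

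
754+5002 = 5756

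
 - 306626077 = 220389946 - 527016023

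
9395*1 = 9395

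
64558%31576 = 1406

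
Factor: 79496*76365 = 2^3*3^2 * 5^1 * 19^1*523^1 *1697^1 = 6070712040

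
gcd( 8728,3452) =4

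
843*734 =618762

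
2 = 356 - 354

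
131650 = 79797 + 51853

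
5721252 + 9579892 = 15301144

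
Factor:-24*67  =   - 1608  =  - 2^3*3^1*67^1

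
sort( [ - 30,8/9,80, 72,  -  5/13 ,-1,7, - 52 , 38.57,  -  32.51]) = [ - 52,-32.51,  -  30, - 1, - 5/13,8/9,  7,  38.57, 72, 80] 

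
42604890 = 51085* 834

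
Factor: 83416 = 2^3 *10427^1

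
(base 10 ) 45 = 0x2D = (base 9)50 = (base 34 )1B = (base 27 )1i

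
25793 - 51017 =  -25224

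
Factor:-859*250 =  - 214750 = -2^1*5^3*859^1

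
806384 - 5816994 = - 5010610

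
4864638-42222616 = -37357978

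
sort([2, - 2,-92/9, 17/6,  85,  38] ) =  [-92/9,-2 , 2, 17/6 , 38, 85]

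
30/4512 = 5/752 = 0.01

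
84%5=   4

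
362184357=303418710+58765647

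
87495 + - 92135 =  - 4640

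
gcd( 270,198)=18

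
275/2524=275/2524 = 0.11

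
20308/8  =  2538 + 1/2 = 2538.50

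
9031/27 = 334 + 13/27 = 334.48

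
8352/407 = 8352/407 = 20.52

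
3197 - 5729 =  - 2532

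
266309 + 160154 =426463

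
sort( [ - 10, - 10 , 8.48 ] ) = [ - 10, - 10,8.48] 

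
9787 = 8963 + 824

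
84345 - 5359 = 78986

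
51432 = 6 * 8572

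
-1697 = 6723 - 8420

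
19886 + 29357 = 49243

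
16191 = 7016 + 9175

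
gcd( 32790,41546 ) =2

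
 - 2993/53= - 57 + 28/53 = - 56.47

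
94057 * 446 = 41949422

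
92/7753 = 92/7753 = 0.01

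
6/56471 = 6/56471 = 0.00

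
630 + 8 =638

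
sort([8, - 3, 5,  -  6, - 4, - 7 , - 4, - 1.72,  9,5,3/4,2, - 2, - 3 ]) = [-7, - 6, - 4 , - 4,-3, - 3, - 2, - 1.72 , 3/4,2,5,5,8,9]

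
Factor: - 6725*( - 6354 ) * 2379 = 101656216350 = 2^1*3^3*5^2*13^1*61^1*269^1*353^1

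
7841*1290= 10114890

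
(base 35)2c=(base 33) 2g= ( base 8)122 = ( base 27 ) 31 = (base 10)82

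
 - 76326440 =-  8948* 8530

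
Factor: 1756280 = 2^3*5^1*23^2 * 83^1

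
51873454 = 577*89902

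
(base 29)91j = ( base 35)67M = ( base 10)7617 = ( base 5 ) 220432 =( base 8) 16701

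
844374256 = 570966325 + 273407931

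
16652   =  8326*2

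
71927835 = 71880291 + 47544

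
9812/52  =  2453/13 =188.69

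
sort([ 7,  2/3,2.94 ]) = [2/3, 2.94, 7 ]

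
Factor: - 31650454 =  - 2^1*11^2*130787^1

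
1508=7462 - 5954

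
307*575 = 176525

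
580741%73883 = 63560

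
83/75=1 + 8/75 = 1.11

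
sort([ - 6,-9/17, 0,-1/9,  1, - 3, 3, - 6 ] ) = [ - 6, - 6 , - 3, - 9/17, - 1/9,  0,  1, 3]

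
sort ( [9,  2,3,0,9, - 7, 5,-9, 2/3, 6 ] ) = [  -  9, - 7  ,  0,2/3,2,3,5, 6,9, 9]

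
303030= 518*585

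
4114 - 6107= - 1993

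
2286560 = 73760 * 31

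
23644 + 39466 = 63110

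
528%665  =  528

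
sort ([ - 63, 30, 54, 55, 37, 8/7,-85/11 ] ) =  [  -  63, - 85/11, 8/7,30,37,  54, 55] 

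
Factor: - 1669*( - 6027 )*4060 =2^2*3^1*5^1*7^3*29^1 *41^1*1669^1 = 40839795780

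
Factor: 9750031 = 383^1*25457^1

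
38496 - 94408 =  - 55912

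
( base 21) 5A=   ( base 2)1110011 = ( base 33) 3G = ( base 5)430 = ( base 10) 115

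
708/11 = 708/11=64.36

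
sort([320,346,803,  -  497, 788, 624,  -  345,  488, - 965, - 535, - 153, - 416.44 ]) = [ - 965, - 535, - 497, - 416.44, - 345, - 153, 320, 346,488, 624, 788, 803 ] 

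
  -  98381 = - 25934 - 72447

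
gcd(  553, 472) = 1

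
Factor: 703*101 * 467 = 33158401 = 19^1* 37^1*101^1 * 467^1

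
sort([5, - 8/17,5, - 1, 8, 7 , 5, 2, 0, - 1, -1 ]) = [ - 1  , - 1, - 1, - 8/17,0, 2 , 5,5, 5, 7,8]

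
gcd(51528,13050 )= 6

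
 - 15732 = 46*(-342)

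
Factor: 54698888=2^3*163^1*41947^1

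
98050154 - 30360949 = 67689205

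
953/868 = 1 + 85/868  =  1.10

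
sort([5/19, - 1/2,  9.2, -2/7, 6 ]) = [ - 1/2,-2/7,5/19, 6, 9.2] 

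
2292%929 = 434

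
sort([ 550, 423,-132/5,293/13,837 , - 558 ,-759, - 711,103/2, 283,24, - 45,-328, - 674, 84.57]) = [-759, - 711, - 674,-558,- 328, - 45, - 132/5,293/13,24,103/2, 84.57, 283,423,550,  837 ] 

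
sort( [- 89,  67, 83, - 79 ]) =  [ - 89, - 79 , 67,83 ]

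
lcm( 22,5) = 110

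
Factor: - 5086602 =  - 2^1*3^2*282589^1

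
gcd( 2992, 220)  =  44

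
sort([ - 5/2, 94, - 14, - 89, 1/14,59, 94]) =[  -  89, - 14, - 5/2,1/14,59,94 , 94 ] 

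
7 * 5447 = 38129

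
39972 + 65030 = 105002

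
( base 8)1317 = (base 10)719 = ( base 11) 5A4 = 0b1011001111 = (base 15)32e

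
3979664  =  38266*104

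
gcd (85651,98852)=1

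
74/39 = 1+35/39 = 1.90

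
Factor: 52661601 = 3^2 * 2089^1*2801^1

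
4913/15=327 + 8/15= 327.53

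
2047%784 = 479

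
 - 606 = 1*( - 606) 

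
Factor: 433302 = 2^1*3^1*257^1*281^1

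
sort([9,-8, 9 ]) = [-8,9,9]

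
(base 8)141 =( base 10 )97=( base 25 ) 3M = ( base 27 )3g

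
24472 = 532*46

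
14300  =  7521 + 6779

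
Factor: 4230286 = 2^1 * 137^1*15439^1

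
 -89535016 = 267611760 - 357146776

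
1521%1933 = 1521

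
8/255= 8/255 = 0.03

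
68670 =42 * 1635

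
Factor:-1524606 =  - 2^1*3^1*103^1*2467^1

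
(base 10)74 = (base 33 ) 28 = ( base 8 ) 112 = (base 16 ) 4a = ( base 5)244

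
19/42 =19/42 = 0.45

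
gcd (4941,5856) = 183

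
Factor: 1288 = 2^3*7^1*23^1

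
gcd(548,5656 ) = 4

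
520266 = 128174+392092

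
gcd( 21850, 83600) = 950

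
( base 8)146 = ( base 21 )4i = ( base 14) 74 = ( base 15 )6C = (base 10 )102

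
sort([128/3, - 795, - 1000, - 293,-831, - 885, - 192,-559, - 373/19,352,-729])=[ - 1000, - 885, - 831, - 795, - 729 , - 559, - 293, - 192,-373/19,128/3,352 ]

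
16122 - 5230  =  10892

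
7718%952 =102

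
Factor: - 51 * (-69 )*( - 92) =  - 2^2*3^2*17^1*23^2= - 323748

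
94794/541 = 175  +  119/541= 175.22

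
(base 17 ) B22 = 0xC8F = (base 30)3H5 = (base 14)1259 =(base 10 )3215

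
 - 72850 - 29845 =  - 102695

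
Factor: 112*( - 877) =  -  2^4*7^1*877^1 = - 98224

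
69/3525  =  23/1175  =  0.02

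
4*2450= 9800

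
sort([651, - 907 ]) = [ - 907, 651] 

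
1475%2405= 1475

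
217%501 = 217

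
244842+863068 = 1107910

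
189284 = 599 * 316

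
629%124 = 9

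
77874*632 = 49216368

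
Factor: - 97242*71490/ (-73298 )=3475915290/36649= 2^1*3^2*5^1*19^1*67^ ( - 1) * 547^( - 1 )*853^1*2383^1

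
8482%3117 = 2248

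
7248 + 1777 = 9025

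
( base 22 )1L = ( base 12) 37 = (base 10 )43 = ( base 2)101011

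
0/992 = 0 = 0.00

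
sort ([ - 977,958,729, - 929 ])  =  [  -  977, - 929,729, 958]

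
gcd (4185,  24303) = 3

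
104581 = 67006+37575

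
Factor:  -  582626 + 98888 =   -  483738 = - 2^1*3^1 * 37^1 * 2179^1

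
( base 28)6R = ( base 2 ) 11000011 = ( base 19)a5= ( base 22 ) 8J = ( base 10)195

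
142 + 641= 783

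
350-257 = 93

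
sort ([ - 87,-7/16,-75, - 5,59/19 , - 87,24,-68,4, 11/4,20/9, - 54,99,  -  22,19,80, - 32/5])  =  [ - 87, - 87,-75, - 68, - 54, - 22, - 32/5, - 5, - 7/16,20/9,11/4,59/19,4,19, 24, 80,99 ] 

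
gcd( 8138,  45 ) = 1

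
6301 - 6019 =282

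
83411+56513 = 139924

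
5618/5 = 1123 + 3/5= 1123.60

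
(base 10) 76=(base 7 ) 136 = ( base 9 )84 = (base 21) 3D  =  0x4c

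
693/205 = 3 + 78/205   =  3.38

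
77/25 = 77/25 = 3.08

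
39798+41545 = 81343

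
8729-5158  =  3571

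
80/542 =40/271 = 0.15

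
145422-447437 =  - 302015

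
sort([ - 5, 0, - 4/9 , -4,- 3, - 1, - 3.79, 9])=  [- 5 , - 4,-3.79,- 3,  -  1, - 4/9,0, 9 ]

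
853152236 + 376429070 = 1229581306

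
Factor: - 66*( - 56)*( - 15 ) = - 2^4*3^2*5^1*7^1*11^1 = - 55440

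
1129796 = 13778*82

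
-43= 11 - 54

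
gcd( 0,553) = 553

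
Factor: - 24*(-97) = 2328 = 2^3*3^1 * 97^1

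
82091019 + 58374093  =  140465112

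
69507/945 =73 + 58/105 = 73.55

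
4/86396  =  1/21599 =0.00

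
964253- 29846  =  934407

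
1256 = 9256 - 8000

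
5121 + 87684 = 92805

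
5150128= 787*6544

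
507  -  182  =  325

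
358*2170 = 776860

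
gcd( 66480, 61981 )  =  1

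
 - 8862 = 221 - 9083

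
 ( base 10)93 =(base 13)72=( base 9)113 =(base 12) 79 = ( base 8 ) 135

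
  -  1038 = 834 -1872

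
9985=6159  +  3826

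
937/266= 3+139/266 = 3.52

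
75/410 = 15/82 = 0.18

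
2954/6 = 492+ 1/3 =492.33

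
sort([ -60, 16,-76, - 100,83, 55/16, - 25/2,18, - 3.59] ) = [ - 100, - 76, - 60 ,- 25/2, - 3.59, 55/16,16,  18, 83]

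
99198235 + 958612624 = 1057810859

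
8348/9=927 + 5/9 = 927.56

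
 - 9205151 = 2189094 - 11394245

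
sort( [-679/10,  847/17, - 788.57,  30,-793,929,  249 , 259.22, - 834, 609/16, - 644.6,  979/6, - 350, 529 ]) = [ - 834,-793,-788.57, - 644.6, - 350, - 679/10,  30,609/16, 847/17 , 979/6,  249,259.22,529,  929]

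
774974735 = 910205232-135230497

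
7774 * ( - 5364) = -41699736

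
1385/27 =51 + 8/27 = 51.30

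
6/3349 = 6/3349  =  0.00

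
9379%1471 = 553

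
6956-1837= 5119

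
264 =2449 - 2185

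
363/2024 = 33/184 = 0.18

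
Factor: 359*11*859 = 11^1*359^1*859^1=3392191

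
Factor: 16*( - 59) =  - 944= - 2^4*59^1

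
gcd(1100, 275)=275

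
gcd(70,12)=2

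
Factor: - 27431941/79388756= - 2^(  -  2) * 29^1*945929^1*19847189^( - 1)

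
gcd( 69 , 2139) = 69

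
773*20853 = 16119369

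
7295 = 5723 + 1572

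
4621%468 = 409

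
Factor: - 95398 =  - 2^1*47699^1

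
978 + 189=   1167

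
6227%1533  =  95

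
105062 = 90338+14724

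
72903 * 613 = 44689539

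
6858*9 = 61722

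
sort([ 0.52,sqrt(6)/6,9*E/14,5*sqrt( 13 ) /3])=[ sqrt(6)/6,0.52, 9*E/14,5*sqrt(13)/3] 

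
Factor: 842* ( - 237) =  - 2^1  *3^1 * 79^1 * 421^1 = - 199554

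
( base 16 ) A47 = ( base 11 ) 1A82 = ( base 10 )2631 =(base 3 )10121110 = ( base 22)59D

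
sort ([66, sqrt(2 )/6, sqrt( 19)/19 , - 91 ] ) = [ - 91 , sqrt(19)/19,sqrt (2 )/6,66]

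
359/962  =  359/962 = 0.37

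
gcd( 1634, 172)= 86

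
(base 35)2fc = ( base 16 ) bab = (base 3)11002122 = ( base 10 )2987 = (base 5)43422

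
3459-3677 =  - 218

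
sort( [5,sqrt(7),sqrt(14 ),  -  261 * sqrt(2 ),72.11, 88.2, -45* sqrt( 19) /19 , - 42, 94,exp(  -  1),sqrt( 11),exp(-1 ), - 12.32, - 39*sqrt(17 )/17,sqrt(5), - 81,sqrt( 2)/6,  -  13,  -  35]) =[ - 261  *  sqrt(2), - 81, - 42,  -  35, - 13, - 12.32, - 45* sqrt( 19)/19,-39*sqrt( 17)/17,sqrt(2)/6,  exp(  -  1), exp(  -  1) , sqrt (5), sqrt(7),sqrt(11 ),sqrt(14),5,72.11,88.2,  94]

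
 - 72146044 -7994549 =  - 80140593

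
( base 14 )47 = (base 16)3F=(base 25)2D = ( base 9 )70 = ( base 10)63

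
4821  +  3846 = 8667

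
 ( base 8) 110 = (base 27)2i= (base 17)44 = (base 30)2c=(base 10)72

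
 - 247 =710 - 957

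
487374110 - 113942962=373431148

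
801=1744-943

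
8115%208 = 3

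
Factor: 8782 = 2^1*4391^1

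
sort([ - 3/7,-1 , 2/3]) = [  -  1, - 3/7 , 2/3 ] 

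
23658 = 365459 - 341801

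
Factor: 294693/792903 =98231/264301=7^1*14033^1 * 264301^ ( - 1 ) 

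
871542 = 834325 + 37217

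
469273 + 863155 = 1332428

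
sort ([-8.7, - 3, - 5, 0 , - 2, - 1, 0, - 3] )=[ - 8.7, - 5, - 3,-3, - 2, - 1, 0, 0 ] 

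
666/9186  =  111/1531 = 0.07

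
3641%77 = 22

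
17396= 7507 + 9889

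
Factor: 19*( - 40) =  - 2^3*5^1*19^1=-760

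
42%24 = 18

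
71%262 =71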